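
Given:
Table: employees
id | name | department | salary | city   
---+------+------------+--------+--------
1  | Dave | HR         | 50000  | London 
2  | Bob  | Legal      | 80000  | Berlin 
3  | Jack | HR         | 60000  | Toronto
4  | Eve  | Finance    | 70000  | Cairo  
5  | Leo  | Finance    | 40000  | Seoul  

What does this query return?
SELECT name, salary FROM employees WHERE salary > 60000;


Filtering: salary > 60000
Matching: 2 rows

2 rows:
Bob, 80000
Eve, 70000


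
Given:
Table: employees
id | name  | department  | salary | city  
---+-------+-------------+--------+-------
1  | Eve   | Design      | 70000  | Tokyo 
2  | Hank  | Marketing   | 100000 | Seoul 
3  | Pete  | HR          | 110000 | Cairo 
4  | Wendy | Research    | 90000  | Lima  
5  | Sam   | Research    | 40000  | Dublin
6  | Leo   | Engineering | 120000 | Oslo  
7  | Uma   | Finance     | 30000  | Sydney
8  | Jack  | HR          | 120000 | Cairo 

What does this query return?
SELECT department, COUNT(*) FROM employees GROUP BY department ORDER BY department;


Assigning each row to its department group:
  Eve -> Design
  Hank -> Marketing
  Pete -> HR
  Wendy -> Research
  Sam -> Research
  Leo -> Engineering
  Uma -> Finance
  Jack -> HR


6 groups:
Design, 1
Engineering, 1
Finance, 1
HR, 2
Marketing, 1
Research, 2


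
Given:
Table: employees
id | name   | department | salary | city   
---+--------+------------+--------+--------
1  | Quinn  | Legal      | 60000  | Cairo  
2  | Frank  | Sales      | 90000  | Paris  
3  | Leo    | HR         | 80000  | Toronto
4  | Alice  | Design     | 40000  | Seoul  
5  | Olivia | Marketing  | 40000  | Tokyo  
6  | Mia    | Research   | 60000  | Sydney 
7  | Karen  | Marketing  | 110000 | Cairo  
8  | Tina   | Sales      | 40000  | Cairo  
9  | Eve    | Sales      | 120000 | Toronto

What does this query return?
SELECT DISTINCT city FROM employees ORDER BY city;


All 'city' values (row order): Cairo, Paris, Toronto, Seoul, Tokyo, Sydney, Cairo, Cairo, Toronto
Removing duplicates leaves 6 unique value(s).

6 values:
Cairo
Paris
Seoul
Sydney
Tokyo
Toronto


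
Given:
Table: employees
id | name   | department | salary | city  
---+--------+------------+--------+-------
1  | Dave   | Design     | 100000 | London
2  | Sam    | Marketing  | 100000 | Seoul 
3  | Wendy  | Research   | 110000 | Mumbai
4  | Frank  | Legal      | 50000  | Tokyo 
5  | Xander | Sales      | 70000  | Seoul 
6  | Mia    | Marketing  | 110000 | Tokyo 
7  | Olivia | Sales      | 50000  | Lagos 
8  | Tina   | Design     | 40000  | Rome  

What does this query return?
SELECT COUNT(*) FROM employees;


COUNT(*) counts all rows

8


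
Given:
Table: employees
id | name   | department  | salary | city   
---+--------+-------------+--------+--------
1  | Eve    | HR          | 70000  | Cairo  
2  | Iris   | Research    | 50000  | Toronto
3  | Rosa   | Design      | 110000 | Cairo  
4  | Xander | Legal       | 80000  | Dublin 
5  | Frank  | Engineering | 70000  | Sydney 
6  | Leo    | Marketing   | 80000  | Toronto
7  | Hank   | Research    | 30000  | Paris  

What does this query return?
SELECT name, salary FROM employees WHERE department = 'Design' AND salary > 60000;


Filtering: department = 'Design' AND salary > 60000
Matching: 1 rows

1 rows:
Rosa, 110000


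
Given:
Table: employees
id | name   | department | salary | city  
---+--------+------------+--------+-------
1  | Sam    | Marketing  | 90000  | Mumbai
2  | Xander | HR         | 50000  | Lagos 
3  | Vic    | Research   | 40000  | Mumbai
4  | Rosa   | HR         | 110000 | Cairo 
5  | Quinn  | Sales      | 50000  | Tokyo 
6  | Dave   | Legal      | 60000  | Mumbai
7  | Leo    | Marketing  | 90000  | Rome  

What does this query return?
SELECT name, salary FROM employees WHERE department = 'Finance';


Filtering: department = 'Finance'
Matching rows: 0

Empty result set (0 rows)


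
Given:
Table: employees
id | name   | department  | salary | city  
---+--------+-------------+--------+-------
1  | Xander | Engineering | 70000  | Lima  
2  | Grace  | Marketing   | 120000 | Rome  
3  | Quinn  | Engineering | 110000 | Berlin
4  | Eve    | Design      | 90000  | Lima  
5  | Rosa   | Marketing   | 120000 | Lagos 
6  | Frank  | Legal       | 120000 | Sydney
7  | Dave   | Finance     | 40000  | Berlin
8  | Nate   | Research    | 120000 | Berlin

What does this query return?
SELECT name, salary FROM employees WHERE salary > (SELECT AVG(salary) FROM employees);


Subquery: AVG(salary) = 98750.0
Filtering: salary > 98750.0
  Grace (120000) -> MATCH
  Quinn (110000) -> MATCH
  Rosa (120000) -> MATCH
  Frank (120000) -> MATCH
  Nate (120000) -> MATCH


5 rows:
Grace, 120000
Quinn, 110000
Rosa, 120000
Frank, 120000
Nate, 120000


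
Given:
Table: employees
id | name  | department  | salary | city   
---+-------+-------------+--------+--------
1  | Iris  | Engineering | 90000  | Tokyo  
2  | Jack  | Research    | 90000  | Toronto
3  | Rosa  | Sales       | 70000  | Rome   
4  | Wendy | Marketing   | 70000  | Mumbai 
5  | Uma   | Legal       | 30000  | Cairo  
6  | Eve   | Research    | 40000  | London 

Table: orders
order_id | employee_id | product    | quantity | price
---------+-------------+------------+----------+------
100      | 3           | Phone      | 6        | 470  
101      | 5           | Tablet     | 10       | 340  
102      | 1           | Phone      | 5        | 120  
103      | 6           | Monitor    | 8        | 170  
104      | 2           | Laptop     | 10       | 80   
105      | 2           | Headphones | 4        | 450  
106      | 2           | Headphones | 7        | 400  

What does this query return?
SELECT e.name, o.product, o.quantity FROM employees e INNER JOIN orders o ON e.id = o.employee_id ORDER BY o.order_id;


Joining employees.id = orders.employee_id:
  employee Rosa (id=3) -> order Phone
  employee Uma (id=5) -> order Tablet
  employee Iris (id=1) -> order Phone
  employee Eve (id=6) -> order Monitor
  employee Jack (id=2) -> order Laptop
  employee Jack (id=2) -> order Headphones
  employee Jack (id=2) -> order Headphones


7 rows:
Rosa, Phone, 6
Uma, Tablet, 10
Iris, Phone, 5
Eve, Monitor, 8
Jack, Laptop, 10
Jack, Headphones, 4
Jack, Headphones, 7


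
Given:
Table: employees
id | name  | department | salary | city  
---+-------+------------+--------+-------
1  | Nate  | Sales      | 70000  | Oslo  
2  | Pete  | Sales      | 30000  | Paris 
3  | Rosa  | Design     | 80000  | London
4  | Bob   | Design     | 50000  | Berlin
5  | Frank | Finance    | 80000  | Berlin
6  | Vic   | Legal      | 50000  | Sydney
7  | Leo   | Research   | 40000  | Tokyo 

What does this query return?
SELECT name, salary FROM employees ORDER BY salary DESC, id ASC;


Sorting by salary DESC, then id ASC for ties

7 rows:
Rosa, 80000
Frank, 80000
Nate, 70000
Bob, 50000
Vic, 50000
Leo, 40000
Pete, 30000


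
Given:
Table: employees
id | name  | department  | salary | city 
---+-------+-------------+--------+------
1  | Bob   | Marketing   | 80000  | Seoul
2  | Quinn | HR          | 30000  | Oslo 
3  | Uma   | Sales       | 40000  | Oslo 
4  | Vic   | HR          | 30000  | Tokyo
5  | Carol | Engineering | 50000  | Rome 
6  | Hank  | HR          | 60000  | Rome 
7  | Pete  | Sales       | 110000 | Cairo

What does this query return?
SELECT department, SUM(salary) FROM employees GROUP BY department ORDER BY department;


Summing salary within each department:
  Engineering: 50000 = 50000
  HR: 30000 + 30000 + 60000 = 120000
  Marketing: 80000 = 80000
  Sales: 40000 + 110000 = 150000


4 groups:
Engineering, 50000
HR, 120000
Marketing, 80000
Sales, 150000


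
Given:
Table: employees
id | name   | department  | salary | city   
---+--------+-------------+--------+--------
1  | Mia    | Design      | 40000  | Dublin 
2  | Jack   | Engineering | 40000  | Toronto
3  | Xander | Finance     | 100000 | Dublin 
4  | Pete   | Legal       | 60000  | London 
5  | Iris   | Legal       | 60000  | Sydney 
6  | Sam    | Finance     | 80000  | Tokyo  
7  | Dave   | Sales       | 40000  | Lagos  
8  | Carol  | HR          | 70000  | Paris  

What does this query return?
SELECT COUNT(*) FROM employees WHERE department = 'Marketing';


Counting rows where department = 'Marketing'


0


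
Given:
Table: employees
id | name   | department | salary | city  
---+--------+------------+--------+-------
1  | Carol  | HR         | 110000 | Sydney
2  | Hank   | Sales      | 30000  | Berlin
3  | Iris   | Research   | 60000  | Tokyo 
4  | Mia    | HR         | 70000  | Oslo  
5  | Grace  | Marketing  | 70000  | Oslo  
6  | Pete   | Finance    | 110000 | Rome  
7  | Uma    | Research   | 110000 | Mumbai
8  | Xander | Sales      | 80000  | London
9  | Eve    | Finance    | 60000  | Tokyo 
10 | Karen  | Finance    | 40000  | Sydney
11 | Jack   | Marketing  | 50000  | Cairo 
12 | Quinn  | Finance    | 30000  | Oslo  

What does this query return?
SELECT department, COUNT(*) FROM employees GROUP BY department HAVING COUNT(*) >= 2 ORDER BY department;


Groups with count >= 2:
  Finance: 4 -> PASS
  HR: 2 -> PASS
  Marketing: 2 -> PASS
  Research: 2 -> PASS
  Sales: 2 -> PASS


5 groups:
Finance, 4
HR, 2
Marketing, 2
Research, 2
Sales, 2


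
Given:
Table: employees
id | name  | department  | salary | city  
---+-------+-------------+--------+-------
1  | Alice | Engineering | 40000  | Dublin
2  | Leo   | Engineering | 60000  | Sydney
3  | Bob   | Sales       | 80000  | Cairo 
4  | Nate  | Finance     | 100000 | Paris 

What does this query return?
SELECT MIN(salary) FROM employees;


Salaries: 40000, 60000, 80000, 100000
MIN = 40000

40000


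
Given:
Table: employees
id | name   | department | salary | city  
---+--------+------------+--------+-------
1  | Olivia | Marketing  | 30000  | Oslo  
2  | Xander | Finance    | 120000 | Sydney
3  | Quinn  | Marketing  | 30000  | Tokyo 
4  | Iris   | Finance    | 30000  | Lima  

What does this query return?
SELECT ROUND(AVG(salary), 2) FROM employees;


SUM(salary) = 210000
COUNT = 4
ROUND(AVG, 2) = ROUND(210000 / 4, 2) = 52500.0

52500.0


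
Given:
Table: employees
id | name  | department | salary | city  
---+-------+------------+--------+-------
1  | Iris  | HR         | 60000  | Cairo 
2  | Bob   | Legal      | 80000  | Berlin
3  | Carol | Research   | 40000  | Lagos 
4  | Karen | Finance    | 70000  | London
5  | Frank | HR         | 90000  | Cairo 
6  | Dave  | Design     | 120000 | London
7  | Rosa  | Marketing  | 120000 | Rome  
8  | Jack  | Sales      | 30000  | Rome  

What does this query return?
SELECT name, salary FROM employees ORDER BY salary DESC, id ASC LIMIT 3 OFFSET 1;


Sort by salary DESC (id ASC tiebreak), then skip 1 and take 3
Rows 2 through 4

3 rows:
Rosa, 120000
Frank, 90000
Bob, 80000


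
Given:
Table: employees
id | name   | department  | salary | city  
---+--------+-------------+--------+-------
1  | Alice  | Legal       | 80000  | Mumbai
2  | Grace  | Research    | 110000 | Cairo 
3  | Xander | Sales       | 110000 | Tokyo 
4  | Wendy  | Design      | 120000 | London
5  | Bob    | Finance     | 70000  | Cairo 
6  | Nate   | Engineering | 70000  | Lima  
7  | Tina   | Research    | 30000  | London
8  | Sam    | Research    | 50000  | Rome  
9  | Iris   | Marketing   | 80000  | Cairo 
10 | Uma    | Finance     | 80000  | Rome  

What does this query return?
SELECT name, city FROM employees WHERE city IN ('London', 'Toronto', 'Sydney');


Filtering: city IN ('London', 'Toronto', 'Sydney')
Matching: 2 rows

2 rows:
Wendy, London
Tina, London


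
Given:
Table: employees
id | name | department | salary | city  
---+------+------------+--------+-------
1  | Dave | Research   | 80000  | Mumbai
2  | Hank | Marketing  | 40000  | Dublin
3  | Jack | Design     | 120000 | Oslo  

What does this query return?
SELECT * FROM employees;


SELECT * returns all 3 rows with all columns

3 rows:
1, Dave, Research, 80000, Mumbai
2, Hank, Marketing, 40000, Dublin
3, Jack, Design, 120000, Oslo


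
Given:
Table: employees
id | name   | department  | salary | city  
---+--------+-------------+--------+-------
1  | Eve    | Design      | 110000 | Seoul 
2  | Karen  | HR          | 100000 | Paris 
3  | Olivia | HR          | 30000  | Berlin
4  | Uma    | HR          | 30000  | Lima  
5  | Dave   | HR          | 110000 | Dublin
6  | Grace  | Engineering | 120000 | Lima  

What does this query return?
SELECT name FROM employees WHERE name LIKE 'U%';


LIKE 'U%' matches names starting with 'U'
Matching: 1

1 rows:
Uma


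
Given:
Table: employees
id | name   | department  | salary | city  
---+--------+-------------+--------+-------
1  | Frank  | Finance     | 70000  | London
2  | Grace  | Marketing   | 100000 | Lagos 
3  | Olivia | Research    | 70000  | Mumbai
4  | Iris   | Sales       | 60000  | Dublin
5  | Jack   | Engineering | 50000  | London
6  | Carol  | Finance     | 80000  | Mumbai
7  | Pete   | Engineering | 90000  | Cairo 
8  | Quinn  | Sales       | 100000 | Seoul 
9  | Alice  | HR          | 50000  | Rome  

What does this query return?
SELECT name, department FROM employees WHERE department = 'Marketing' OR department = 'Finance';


Filtering: department = 'Marketing' OR 'Finance'
Matching: 3 rows

3 rows:
Frank, Finance
Grace, Marketing
Carol, Finance


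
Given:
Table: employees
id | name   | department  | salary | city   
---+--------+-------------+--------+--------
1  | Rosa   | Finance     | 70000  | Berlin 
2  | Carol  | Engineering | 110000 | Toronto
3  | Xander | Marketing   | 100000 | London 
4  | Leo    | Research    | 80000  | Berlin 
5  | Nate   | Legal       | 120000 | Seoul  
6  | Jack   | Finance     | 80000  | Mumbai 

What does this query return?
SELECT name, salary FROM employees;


Projecting columns: name, salary

6 rows:
Rosa, 70000
Carol, 110000
Xander, 100000
Leo, 80000
Nate, 120000
Jack, 80000


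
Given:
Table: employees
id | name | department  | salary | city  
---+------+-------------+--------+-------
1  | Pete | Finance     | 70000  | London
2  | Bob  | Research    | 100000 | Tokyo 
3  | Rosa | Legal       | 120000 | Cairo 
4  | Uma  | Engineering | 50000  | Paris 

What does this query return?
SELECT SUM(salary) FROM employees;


SUM(salary) = 70000 + 100000 + 120000 + 50000 = 340000

340000


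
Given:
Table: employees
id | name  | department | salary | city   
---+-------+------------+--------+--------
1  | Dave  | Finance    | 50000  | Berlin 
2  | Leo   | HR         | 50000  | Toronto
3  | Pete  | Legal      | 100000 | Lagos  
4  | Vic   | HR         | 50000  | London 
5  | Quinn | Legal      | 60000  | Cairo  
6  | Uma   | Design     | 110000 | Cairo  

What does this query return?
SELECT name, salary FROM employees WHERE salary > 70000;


Filtering: salary > 70000
Matching: 2 rows

2 rows:
Pete, 100000
Uma, 110000


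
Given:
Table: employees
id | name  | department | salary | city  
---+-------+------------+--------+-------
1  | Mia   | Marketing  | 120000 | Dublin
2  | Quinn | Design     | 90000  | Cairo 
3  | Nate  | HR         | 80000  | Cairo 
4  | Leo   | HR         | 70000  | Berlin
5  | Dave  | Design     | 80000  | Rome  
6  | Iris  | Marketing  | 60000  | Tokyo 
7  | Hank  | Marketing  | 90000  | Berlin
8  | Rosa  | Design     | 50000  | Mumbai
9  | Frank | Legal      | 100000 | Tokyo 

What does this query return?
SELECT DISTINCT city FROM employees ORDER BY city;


All 'city' values (row order): Dublin, Cairo, Cairo, Berlin, Rome, Tokyo, Berlin, Mumbai, Tokyo
Removing duplicates leaves 6 unique value(s).

6 values:
Berlin
Cairo
Dublin
Mumbai
Rome
Tokyo


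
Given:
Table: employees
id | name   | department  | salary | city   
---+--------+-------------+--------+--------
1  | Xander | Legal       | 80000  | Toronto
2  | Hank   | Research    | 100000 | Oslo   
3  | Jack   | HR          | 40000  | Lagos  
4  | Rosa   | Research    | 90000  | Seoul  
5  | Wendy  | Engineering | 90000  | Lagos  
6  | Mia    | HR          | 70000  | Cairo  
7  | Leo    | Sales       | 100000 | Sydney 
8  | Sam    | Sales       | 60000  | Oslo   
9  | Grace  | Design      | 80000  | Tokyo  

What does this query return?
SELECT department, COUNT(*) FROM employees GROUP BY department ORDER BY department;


Assigning each row to its department group:
  Xander -> Legal
  Hank -> Research
  Jack -> HR
  Rosa -> Research
  Wendy -> Engineering
  Mia -> HR
  Leo -> Sales
  Sam -> Sales
  Grace -> Design


6 groups:
Design, 1
Engineering, 1
HR, 2
Legal, 1
Research, 2
Sales, 2


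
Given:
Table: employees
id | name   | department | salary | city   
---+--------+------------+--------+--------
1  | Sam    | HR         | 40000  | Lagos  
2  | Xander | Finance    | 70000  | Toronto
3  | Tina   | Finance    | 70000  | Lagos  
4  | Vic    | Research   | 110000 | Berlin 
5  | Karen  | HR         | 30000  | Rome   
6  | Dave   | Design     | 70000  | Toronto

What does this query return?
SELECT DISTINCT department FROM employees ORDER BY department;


All 'department' values (row order): HR, Finance, Finance, Research, HR, Design
Removing duplicates leaves 4 unique value(s).

4 values:
Design
Finance
HR
Research


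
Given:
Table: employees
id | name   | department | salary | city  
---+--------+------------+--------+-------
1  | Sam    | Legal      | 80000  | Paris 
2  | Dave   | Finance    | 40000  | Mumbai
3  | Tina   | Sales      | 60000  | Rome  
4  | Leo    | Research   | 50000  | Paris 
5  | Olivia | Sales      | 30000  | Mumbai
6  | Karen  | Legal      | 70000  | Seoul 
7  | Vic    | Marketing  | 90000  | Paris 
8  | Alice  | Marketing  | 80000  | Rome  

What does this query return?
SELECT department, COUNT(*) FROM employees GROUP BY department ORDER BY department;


Assigning each row to its department group:
  Sam -> Legal
  Dave -> Finance
  Tina -> Sales
  Leo -> Research
  Olivia -> Sales
  Karen -> Legal
  Vic -> Marketing
  Alice -> Marketing


5 groups:
Finance, 1
Legal, 2
Marketing, 2
Research, 1
Sales, 2


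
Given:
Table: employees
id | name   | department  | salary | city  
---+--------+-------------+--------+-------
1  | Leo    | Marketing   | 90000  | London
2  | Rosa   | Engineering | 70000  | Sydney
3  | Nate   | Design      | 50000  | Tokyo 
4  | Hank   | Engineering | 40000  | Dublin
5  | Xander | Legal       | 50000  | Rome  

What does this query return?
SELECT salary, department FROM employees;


Projecting columns: salary, department

5 rows:
90000, Marketing
70000, Engineering
50000, Design
40000, Engineering
50000, Legal


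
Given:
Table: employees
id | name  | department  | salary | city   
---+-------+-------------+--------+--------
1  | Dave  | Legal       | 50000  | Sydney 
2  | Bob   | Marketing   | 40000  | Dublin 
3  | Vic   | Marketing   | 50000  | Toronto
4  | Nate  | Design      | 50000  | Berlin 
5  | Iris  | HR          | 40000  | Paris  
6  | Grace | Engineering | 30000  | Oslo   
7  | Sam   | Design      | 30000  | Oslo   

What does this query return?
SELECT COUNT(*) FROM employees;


COUNT(*) counts all rows

7


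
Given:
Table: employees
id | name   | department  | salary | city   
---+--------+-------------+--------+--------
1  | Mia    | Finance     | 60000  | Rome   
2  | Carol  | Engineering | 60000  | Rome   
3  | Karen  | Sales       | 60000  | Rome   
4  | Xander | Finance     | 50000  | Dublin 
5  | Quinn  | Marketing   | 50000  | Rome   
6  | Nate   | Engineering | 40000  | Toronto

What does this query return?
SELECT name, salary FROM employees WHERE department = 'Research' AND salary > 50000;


Filtering: department = 'Research' AND salary > 50000
Matching: 0 rows

Empty result set (0 rows)


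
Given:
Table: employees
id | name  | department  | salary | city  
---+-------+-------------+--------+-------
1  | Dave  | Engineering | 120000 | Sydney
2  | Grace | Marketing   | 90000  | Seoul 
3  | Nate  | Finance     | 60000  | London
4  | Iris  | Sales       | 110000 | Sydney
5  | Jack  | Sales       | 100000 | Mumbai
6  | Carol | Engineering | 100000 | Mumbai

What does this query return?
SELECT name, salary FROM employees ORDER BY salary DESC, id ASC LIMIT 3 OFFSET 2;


Sort by salary DESC (id ASC tiebreak), then skip 2 and take 3
Rows 3 through 5

3 rows:
Jack, 100000
Carol, 100000
Grace, 90000


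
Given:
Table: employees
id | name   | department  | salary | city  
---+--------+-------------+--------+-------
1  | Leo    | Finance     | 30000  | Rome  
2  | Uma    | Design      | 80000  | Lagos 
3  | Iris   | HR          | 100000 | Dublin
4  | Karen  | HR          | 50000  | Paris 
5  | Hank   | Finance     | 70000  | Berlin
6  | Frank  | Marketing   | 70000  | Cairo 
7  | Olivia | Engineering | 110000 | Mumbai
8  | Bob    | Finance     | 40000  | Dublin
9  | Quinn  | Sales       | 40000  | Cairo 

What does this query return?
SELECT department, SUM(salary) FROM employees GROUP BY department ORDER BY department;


Summing salary within each department:
  Design: 80000 = 80000
  Engineering: 110000 = 110000
  Finance: 30000 + 70000 + 40000 = 140000
  HR: 100000 + 50000 = 150000
  Marketing: 70000 = 70000
  Sales: 40000 = 40000


6 groups:
Design, 80000
Engineering, 110000
Finance, 140000
HR, 150000
Marketing, 70000
Sales, 40000


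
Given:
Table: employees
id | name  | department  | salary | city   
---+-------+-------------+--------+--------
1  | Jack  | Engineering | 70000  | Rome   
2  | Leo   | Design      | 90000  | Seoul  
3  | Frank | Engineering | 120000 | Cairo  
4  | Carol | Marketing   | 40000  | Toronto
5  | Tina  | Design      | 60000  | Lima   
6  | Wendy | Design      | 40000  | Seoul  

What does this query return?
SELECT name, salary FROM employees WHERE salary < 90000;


Filtering: salary < 90000
Matching: 4 rows

4 rows:
Jack, 70000
Carol, 40000
Tina, 60000
Wendy, 40000


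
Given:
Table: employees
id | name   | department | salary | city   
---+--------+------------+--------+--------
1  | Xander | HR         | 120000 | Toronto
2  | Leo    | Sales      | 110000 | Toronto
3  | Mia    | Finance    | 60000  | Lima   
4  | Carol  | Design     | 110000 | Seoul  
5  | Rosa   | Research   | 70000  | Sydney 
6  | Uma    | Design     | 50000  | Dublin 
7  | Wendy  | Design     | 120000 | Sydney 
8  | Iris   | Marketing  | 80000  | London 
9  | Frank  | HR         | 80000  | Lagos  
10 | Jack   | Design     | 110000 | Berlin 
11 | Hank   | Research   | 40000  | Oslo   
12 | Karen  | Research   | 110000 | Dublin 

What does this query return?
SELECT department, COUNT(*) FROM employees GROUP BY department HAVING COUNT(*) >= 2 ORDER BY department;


Groups with count >= 2:
  Design: 4 -> PASS
  HR: 2 -> PASS
  Research: 3 -> PASS
  Finance: 1 -> filtered out
  Marketing: 1 -> filtered out
  Sales: 1 -> filtered out


3 groups:
Design, 4
HR, 2
Research, 3


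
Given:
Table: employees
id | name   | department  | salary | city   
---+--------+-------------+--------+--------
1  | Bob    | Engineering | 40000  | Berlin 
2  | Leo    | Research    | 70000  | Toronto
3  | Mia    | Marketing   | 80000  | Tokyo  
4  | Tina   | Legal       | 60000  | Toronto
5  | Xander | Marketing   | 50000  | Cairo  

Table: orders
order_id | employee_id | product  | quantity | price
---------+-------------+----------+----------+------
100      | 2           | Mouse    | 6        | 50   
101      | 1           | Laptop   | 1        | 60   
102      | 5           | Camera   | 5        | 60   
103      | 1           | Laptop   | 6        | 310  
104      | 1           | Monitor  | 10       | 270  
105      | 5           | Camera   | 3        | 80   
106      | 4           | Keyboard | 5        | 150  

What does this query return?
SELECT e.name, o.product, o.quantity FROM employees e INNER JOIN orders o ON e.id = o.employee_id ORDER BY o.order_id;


Joining employees.id = orders.employee_id:
  employee Leo (id=2) -> order Mouse
  employee Bob (id=1) -> order Laptop
  employee Xander (id=5) -> order Camera
  employee Bob (id=1) -> order Laptop
  employee Bob (id=1) -> order Monitor
  employee Xander (id=5) -> order Camera
  employee Tina (id=4) -> order Keyboard


7 rows:
Leo, Mouse, 6
Bob, Laptop, 1
Xander, Camera, 5
Bob, Laptop, 6
Bob, Monitor, 10
Xander, Camera, 3
Tina, Keyboard, 5


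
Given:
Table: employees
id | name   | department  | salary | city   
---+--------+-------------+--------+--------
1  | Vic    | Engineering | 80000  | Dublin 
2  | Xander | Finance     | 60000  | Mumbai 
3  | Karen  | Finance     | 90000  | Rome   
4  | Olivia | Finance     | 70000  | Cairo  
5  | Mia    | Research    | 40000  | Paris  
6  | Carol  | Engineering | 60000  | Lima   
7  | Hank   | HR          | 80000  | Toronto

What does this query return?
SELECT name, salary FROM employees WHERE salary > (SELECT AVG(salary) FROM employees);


Subquery: AVG(salary) = 68571.43
Filtering: salary > 68571.43
  Vic (80000) -> MATCH
  Karen (90000) -> MATCH
  Olivia (70000) -> MATCH
  Hank (80000) -> MATCH


4 rows:
Vic, 80000
Karen, 90000
Olivia, 70000
Hank, 80000


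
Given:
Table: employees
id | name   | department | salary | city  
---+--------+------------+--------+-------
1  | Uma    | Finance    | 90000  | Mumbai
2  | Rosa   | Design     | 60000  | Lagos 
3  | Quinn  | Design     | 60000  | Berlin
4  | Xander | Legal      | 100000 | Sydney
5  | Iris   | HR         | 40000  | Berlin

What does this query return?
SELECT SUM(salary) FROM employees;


SUM(salary) = 90000 + 60000 + 60000 + 100000 + 40000 = 350000

350000


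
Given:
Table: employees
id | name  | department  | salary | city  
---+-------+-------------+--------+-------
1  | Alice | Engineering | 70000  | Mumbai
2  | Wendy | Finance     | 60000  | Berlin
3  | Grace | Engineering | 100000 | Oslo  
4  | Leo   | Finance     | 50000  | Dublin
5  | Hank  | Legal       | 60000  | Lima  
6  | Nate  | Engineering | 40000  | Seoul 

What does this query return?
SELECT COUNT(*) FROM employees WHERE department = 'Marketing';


Counting rows where department = 'Marketing'


0


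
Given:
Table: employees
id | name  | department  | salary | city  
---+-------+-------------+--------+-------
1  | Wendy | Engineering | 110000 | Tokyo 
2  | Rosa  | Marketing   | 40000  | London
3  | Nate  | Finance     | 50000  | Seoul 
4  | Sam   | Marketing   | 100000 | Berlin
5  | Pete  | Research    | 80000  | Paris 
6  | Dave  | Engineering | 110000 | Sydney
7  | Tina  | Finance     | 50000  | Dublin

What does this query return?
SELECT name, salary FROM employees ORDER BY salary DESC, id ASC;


Sorting by salary DESC, then id ASC for ties

7 rows:
Wendy, 110000
Dave, 110000
Sam, 100000
Pete, 80000
Nate, 50000
Tina, 50000
Rosa, 40000


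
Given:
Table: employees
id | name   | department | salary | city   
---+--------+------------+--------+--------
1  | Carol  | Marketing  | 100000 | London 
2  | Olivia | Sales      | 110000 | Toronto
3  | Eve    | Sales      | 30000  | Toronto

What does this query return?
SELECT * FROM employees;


SELECT * returns all 3 rows with all columns

3 rows:
1, Carol, Marketing, 100000, London
2, Olivia, Sales, 110000, Toronto
3, Eve, Sales, 30000, Toronto


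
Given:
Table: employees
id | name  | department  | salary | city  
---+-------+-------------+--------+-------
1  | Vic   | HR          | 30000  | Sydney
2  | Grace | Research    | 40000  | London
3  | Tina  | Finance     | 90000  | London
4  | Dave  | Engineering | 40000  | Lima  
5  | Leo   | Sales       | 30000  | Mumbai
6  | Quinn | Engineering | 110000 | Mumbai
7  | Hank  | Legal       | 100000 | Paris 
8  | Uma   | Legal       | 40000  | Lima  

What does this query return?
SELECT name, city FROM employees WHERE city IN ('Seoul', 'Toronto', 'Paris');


Filtering: city IN ('Seoul', 'Toronto', 'Paris')
Matching: 1 rows

1 rows:
Hank, Paris


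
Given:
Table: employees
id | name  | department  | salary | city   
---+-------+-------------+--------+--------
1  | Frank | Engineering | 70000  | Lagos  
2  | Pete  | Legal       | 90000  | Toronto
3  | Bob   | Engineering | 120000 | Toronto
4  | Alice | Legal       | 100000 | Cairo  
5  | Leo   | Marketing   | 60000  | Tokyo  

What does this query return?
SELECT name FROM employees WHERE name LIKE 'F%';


LIKE 'F%' matches names starting with 'F'
Matching: 1

1 rows:
Frank


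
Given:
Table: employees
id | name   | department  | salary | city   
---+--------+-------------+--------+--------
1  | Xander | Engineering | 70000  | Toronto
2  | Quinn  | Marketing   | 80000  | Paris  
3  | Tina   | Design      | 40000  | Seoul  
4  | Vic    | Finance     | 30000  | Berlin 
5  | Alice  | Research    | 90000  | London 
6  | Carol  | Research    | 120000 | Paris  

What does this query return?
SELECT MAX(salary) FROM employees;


Salaries: 70000, 80000, 40000, 30000, 90000, 120000
MAX = 120000

120000


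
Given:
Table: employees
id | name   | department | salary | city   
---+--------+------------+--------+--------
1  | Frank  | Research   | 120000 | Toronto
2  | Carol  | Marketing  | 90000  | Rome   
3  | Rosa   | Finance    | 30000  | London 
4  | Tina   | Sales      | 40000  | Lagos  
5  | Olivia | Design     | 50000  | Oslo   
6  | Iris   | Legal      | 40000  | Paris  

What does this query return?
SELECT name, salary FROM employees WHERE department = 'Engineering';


Filtering: department = 'Engineering'
Matching rows: 0

Empty result set (0 rows)


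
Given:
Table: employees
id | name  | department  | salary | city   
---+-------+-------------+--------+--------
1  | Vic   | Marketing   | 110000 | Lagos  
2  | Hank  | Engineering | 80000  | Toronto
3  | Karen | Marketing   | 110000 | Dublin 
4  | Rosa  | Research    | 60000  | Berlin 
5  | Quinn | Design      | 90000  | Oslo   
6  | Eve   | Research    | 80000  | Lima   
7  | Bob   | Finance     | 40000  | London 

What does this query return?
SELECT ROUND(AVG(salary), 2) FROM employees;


SUM(salary) = 570000
COUNT = 7
ROUND(AVG, 2) = ROUND(570000 / 7, 2) = 81428.57

81428.57


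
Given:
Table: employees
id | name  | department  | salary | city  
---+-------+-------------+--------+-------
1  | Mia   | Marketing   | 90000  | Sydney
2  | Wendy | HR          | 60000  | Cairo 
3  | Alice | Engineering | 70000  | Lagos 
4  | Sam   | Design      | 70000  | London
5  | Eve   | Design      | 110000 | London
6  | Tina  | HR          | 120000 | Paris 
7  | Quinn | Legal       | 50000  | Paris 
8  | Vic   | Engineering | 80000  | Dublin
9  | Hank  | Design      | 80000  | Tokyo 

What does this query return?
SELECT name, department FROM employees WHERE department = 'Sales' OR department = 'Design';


Filtering: department = 'Sales' OR 'Design'
Matching: 3 rows

3 rows:
Sam, Design
Eve, Design
Hank, Design


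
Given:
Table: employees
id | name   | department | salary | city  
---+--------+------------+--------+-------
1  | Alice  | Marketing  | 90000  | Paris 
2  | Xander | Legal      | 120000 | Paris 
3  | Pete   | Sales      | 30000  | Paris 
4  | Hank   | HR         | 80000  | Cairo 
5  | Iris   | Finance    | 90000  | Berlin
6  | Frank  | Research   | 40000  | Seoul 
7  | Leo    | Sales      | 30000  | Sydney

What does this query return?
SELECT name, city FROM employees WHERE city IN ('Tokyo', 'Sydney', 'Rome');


Filtering: city IN ('Tokyo', 'Sydney', 'Rome')
Matching: 1 rows

1 rows:
Leo, Sydney


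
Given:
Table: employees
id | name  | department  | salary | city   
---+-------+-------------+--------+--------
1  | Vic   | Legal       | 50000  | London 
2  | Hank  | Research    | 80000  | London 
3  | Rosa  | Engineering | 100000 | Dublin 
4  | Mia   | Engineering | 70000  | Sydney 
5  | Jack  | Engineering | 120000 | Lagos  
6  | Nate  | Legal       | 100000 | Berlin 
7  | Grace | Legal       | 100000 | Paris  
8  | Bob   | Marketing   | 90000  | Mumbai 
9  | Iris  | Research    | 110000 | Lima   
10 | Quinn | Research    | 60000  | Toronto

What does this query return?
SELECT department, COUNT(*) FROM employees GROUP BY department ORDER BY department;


Assigning each row to its department group:
  Vic -> Legal
  Hank -> Research
  Rosa -> Engineering
  Mia -> Engineering
  Jack -> Engineering
  Nate -> Legal
  Grace -> Legal
  Bob -> Marketing
  Iris -> Research
  Quinn -> Research


4 groups:
Engineering, 3
Legal, 3
Marketing, 1
Research, 3


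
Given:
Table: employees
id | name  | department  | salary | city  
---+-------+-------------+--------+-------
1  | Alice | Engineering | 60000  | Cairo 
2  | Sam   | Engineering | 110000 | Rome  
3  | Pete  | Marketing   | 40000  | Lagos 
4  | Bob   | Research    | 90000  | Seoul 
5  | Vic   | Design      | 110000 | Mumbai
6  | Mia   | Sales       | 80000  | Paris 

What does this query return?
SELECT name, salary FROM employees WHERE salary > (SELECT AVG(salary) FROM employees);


Subquery: AVG(salary) = 81666.67
Filtering: salary > 81666.67
  Sam (110000) -> MATCH
  Bob (90000) -> MATCH
  Vic (110000) -> MATCH


3 rows:
Sam, 110000
Bob, 90000
Vic, 110000


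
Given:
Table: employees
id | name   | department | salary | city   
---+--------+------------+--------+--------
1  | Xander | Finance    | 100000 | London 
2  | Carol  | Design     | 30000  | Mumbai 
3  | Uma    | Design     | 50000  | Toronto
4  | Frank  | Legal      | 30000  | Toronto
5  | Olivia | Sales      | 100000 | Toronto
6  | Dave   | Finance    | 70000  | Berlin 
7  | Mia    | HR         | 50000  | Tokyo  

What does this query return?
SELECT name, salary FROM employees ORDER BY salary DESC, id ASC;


Sorting by salary DESC, then id ASC for ties

7 rows:
Xander, 100000
Olivia, 100000
Dave, 70000
Uma, 50000
Mia, 50000
Carol, 30000
Frank, 30000


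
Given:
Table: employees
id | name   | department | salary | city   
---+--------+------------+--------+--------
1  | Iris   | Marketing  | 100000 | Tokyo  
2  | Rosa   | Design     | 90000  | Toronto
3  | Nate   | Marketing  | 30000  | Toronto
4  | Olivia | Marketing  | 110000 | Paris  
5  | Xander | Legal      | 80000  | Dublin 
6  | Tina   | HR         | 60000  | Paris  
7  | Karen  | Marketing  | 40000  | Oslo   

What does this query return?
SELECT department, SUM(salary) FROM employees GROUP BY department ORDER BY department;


Summing salary within each department:
  Design: 90000 = 90000
  HR: 60000 = 60000
  Legal: 80000 = 80000
  Marketing: 100000 + 30000 + 110000 + 40000 = 280000


4 groups:
Design, 90000
HR, 60000
Legal, 80000
Marketing, 280000


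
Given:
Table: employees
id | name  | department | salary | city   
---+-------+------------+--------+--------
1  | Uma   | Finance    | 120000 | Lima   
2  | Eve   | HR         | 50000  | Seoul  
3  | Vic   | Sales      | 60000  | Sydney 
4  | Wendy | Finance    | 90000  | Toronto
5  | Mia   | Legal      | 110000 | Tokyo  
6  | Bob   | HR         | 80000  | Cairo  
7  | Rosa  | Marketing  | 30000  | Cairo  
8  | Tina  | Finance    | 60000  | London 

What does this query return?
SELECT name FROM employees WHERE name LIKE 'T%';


LIKE 'T%' matches names starting with 'T'
Matching: 1

1 rows:
Tina


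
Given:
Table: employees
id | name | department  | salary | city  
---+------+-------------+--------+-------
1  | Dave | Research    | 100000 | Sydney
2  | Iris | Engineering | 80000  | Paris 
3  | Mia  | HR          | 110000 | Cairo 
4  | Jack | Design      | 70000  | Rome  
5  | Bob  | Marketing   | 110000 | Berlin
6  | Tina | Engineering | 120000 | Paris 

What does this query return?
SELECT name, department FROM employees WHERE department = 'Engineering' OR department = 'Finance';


Filtering: department = 'Engineering' OR 'Finance'
Matching: 2 rows

2 rows:
Iris, Engineering
Tina, Engineering


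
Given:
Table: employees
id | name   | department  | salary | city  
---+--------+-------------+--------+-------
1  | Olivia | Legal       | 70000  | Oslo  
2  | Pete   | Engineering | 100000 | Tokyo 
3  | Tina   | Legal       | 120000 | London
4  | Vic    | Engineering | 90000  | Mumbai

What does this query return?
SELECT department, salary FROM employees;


Projecting columns: department, salary

4 rows:
Legal, 70000
Engineering, 100000
Legal, 120000
Engineering, 90000


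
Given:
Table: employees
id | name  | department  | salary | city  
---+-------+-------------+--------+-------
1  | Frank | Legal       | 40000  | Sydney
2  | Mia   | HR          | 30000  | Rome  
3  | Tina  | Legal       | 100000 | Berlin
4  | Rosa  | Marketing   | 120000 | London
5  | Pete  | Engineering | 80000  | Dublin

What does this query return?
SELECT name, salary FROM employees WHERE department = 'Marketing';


Filtering: department = 'Marketing'
Matching rows: 1

1 rows:
Rosa, 120000


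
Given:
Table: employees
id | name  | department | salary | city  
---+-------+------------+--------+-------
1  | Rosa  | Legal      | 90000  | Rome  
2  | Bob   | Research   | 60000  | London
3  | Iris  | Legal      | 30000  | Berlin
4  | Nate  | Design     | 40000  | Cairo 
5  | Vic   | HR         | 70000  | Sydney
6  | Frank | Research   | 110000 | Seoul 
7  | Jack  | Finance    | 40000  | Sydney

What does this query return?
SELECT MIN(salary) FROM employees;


Salaries: 90000, 60000, 30000, 40000, 70000, 110000, 40000
MIN = 30000

30000


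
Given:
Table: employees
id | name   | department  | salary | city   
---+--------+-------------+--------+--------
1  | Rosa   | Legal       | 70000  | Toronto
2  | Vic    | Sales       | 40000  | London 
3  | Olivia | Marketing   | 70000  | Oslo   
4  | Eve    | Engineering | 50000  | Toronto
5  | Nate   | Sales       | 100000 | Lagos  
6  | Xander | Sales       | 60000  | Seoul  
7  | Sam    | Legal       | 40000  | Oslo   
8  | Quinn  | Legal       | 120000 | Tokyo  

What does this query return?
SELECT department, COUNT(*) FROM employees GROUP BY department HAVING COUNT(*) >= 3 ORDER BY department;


Groups with count >= 3:
  Legal: 3 -> PASS
  Sales: 3 -> PASS
  Engineering: 1 -> filtered out
  Marketing: 1 -> filtered out


2 groups:
Legal, 3
Sales, 3


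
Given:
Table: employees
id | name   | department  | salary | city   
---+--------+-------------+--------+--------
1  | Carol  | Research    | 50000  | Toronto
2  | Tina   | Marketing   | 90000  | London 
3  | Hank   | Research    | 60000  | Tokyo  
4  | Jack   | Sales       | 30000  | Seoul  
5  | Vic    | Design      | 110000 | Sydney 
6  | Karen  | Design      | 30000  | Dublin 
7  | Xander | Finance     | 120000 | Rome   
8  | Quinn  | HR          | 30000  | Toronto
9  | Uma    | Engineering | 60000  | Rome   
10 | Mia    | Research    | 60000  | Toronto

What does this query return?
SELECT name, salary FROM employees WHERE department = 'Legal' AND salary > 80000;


Filtering: department = 'Legal' AND salary > 80000
Matching: 0 rows

Empty result set (0 rows)


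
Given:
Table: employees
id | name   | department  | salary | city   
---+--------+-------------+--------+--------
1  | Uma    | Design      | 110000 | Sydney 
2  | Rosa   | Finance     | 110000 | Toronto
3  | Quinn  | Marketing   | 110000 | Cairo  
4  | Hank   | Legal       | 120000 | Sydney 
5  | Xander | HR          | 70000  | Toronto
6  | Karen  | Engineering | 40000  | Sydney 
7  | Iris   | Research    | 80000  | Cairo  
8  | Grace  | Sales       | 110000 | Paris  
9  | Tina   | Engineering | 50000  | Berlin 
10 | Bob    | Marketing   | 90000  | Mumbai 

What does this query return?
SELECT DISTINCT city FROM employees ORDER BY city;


All 'city' values (row order): Sydney, Toronto, Cairo, Sydney, Toronto, Sydney, Cairo, Paris, Berlin, Mumbai
Removing duplicates leaves 6 unique value(s).

6 values:
Berlin
Cairo
Mumbai
Paris
Sydney
Toronto


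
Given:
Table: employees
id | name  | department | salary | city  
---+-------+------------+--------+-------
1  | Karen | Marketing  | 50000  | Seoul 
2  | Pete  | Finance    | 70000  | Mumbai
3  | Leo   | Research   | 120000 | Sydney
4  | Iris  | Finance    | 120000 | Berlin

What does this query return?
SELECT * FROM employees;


SELECT * returns all 4 rows with all columns

4 rows:
1, Karen, Marketing, 50000, Seoul
2, Pete, Finance, 70000, Mumbai
3, Leo, Research, 120000, Sydney
4, Iris, Finance, 120000, Berlin


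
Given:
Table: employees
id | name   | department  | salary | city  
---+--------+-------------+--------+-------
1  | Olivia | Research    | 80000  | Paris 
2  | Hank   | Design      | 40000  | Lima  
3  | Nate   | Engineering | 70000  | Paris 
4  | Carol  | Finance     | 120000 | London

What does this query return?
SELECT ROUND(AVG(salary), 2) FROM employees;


SUM(salary) = 310000
COUNT = 4
ROUND(AVG, 2) = ROUND(310000 / 4, 2) = 77500.0

77500.0
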